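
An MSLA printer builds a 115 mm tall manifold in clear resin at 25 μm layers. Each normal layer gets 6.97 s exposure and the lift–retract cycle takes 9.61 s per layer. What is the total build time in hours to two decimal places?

Number of layers: 115 / 0.025 → 4600 (rounded up).
Cycle time = 6.97 + 9.61 = 16.58 s.
Total = 4600 × 16.58 = 76268 s = 21.19 hours.

21.19 hours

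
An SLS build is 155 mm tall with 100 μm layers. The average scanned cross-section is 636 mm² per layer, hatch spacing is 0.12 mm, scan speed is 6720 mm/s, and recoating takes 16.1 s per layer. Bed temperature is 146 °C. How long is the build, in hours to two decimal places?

Layers = ⌈155/0.1⌉ = 1550.
Per-layer scan distance = 636 / 0.12, so 5300 mm.
Laser time per layer = 5300 / 6720, so 0.7887 s.
Per-layer time = 0.7887 + 16.1 = 16.8887 s.
Total: 1550 × 16.8887 s = 26177.485 s → 7.27 hours.

7.27 hours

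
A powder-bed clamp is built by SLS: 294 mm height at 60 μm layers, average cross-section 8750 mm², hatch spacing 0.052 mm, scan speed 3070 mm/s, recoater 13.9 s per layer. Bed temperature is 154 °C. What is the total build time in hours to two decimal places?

Number of layers: 294 / 0.06 → 4900 (rounded up).
Scan path per layer = 8750 / 0.052, so 168269.2 mm.
Laser time per layer = 168269.2 / 3070 = 54.8108 s.
Time per layer = 54.8108 + 13.9 = 68.7108 s.
4900 layers × 68.7108 s/layer = 336682.92 s, i.e. 93.52 hours.

93.52 hours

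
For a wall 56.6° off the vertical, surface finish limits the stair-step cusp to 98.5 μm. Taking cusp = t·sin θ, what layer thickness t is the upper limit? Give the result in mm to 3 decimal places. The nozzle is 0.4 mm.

Layer height = cusp / sin(56.6°) = 0.0985 / 0.8348 = 0.118 mm.

0.118 mm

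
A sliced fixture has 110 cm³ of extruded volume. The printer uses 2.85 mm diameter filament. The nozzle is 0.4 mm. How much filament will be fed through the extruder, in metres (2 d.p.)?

17.24 m

Cross-section of 2.85 mm filament: π·(2.85/2)² = 6.3794 mm².
L = 110000 mm³ / 6.3794 mm² = 17243 mm, i.e. 17.24 m.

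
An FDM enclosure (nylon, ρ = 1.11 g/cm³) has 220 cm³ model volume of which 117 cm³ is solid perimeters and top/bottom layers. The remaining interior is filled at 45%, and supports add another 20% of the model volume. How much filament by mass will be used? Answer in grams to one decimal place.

230.2 g

Infill region = 220 − 117, so 103 cm³.
Infill deposited = 0.45 × 103, so 46.35 cm³.
Support = 0.20 × 220 = 44 cm³.
Total printed volume: 117 + 46.35 + 44 → 207.35 cm³.
Mass: 207.35 × 1.11 → 230.1585 g.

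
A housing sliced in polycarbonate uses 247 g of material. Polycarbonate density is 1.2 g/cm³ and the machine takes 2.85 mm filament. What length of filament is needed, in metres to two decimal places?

32.27 m

Extruded volume: 247/1.2 = 205.8333 cm³ (205833.3 mm³).
Filament cross-section = π × (2.85/2)² = 6.3794 mm².
Length = 205833.3 / 6.3794 = 32265.31 mm = 32.27 m.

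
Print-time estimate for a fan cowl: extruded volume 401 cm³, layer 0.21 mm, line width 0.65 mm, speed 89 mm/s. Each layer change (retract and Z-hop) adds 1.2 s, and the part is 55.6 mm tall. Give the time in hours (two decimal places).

Line area = 0.21 × 0.65, so 0.1365 mm².
Total extruded path = 401000/0.1365 = 2937728.9 mm.
Print-move time = 2937728.9 / 89 = 33008.2 s.
Number of layers: 55.6 / 0.21 → 265 (rounded up).
Z-hop total: 265 × 1.2 → 318 s.
Altogether 33008.2 + 318 = 33326.2 s, i.e. 9.26 hours.

9.26 hours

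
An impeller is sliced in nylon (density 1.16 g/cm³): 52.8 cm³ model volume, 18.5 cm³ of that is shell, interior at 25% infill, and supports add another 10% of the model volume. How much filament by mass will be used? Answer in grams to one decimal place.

Infill region: 52.8 − 18.5 → 34.3 cm³.
Deposited infill = 0.25 × 34.3 = 8.575 cm³.
Support = 0.10 × 52.8, so 5.28 cm³.
Deposited volume = 18.5 + 8.575 + 5.28, so 32.355 cm³.
Mass: 32.355 × 1.16 → 37.5318 g.

37.5 g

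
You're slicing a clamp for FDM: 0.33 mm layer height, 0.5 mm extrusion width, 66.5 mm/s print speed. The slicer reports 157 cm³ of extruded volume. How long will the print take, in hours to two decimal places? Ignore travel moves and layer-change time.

Bead cross-section: 0.33 × 0.5 → 0.165 mm².
Toolpath length = 157 cm³ / 0.165 mm² = 157000 / 0.165 = 951515.2 mm.
Extrusion time = 951515.2 / 66.5, so 14308.5 s.
Converting: 14308.5 s = 3.97 hours.

3.97 hours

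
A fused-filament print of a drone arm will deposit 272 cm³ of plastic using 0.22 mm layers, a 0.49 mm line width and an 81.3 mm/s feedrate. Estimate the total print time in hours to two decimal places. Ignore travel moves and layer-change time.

Line area: 0.22 × 0.49 → 0.1078 mm².
Total extruded path = 272000/0.1078 = 2523191.1 mm.
Extrusion time = 2523191.1 / 81.3, so 31035.6 s.
That's 31035.6 s → 8.62 hours.

8.62 hours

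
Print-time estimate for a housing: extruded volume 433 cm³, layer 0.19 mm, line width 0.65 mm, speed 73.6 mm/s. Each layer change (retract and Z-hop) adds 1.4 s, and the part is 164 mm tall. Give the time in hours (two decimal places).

13.57 hours

Extrusion cross-section: 0.19 × 0.65 → 0.1235 mm².
Toolpath length = 433 cm³ / 0.1235 mm² = 433000 / 0.1235 = 3506072.9 mm.
Print-move time = 3506072.9 / 73.6, so 47636.9 s.
Number of layers: 164 / 0.19 → 864 (rounded up).
Non-print overhead = 864 × 1.4 = 1209.6 s.
Altogether 47636.9 + 1209.6 = 48846.5 s, i.e. 13.57 hours.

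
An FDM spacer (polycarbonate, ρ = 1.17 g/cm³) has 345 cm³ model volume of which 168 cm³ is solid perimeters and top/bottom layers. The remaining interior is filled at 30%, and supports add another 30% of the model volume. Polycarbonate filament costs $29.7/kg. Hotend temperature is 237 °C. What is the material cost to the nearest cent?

Infill region = 345 − 168 = 177 cm³.
Infill volume: 0.30 × 177 → 53.1 cm³.
Support = 0.30 × 345 = 103.5 cm³.
Deposited volume: 168 + 53.1 + 103.5 → 324.6 cm³.
Mass: 324.6 × 1.17 → 379.782 g.
Cost = 379.782 g / 1000 × $29.7/kg = $11.28.

$11.28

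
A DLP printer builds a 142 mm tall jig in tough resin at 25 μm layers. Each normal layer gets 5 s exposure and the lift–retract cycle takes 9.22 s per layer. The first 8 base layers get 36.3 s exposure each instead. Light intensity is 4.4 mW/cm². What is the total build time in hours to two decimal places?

Layer count = ceil(142 / 0.025) = 5680.
Base layers = 8 × (36.3 + 9.22), so 364.16 s.
Normal layers: 5672 × (5 + 9.22) → 80655.84 s.
Total = 364.16 + 80655.84 = 81020 s = 22.51 hours.

22.51 hours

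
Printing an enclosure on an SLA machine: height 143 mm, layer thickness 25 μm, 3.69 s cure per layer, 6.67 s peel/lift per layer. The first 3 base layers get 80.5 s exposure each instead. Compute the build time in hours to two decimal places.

16.52 hours

Layer count = ceil(143 / 0.025) = 5720.
Bottom layers = 3 × (80.5 + 6.67), so 261.51 s.
Regular layers = 5717 × (3.69 + 6.67), so 59228.12 s.
Sum: 261.51 + 59228.12 = 59489.63 s → 16.52 hours.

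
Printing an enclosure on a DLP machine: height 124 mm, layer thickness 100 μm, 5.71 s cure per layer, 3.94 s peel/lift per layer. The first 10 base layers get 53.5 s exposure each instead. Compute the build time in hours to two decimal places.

Layer count = ceil(124 / 0.1) = 1240.
Burn-in layers: 10 × (53.5 + 3.94) → 574.4 s.
Regular layers = 1230 × (5.71 + 3.94) = 11869.5 s.
Sum: 574.4 + 11869.5 = 12443.9 s → 3.46 hours.

3.46 hours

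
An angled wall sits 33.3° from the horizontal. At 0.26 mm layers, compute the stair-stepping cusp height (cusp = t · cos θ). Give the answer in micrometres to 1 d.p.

217.3 μm

Cusp = layer height × cos(33.3°) = 0.26 × 0.8358 = 0.217308 mm = 217.3 μm.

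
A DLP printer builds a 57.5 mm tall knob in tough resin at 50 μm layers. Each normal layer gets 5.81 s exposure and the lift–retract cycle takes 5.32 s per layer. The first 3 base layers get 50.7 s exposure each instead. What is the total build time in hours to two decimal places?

3.59 hours

Number of layers: 57.5 / 0.05 → 1150 (rounded up).
Burn-in layers = 3 × (50.7 + 5.32), so 168.06 s.
Remaining layers = 1147 × (5.81 + 5.32) = 12766.11 s.
Total = 168.06 + 12766.11 = 12934.17 s = 3.59 hours.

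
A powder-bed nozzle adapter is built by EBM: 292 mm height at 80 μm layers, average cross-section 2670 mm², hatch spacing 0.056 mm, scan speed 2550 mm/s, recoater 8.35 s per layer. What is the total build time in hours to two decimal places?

27.42 hours

Layers = ⌈292/0.08⌉ = 3650.
Hatch length per layer: 2670 / 0.056 → 47678.6 mm.
Per-layer scan time: 47678.6 / 2550 → 18.6975 s.
Layer cycle = 18.6975 + 8.35 = 27.0475 s.
3650 layers × 27.0475 s/layer = 98723.375 s, i.e. 27.42 hours.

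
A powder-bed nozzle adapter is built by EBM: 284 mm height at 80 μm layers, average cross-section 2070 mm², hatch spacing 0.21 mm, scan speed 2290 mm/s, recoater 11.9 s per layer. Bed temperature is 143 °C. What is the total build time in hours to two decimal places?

15.98 hours

Number of layers: 284 / 0.08 → 3550 (rounded up).
Per-layer scan distance = 2070 / 0.21 = 9857.1 mm.
Scan time per layer: 9857.1 / 2290 → 4.3044 s.
Time per layer = 4.3044 + 11.9, so 16.2044 s.
Total: 3550 × 16.2044 s = 57525.62 s → 15.98 hours.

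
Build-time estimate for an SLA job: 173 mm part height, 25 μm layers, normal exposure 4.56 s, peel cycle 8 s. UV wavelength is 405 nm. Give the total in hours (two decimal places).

Number of layers: 173 / 0.025 → 6920 (rounded up).
Per-layer time = 4.56 + 8, so 12.56 s.
Build time: 6920 × 12.56 s = 86915.2 s, i.e. 24.14 hours.

24.14 hours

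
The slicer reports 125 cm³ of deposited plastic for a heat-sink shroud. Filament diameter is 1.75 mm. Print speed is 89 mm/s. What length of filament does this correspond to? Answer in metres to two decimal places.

51.97 m

Cross-section of 1.75 mm filament: π·(1.75/2)² = 2.4053 mm².
L = 125000 mm³ / 2.4053 mm² = 51968.57 mm, i.e. 51.97 m.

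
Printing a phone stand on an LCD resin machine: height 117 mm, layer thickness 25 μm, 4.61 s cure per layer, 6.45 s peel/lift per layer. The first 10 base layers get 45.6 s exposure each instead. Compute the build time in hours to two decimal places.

Number of layers: 117 / 0.025 → 4680 (rounded up).
Bottom layers: 10 × (45.6 + 6.45) → 520.5 s.
Regular layers = 4670 × (4.61 + 6.45) = 51650.2 s.
Total = 520.5 + 51650.2 = 52170.7 s = 14.49 hours.

14.49 hours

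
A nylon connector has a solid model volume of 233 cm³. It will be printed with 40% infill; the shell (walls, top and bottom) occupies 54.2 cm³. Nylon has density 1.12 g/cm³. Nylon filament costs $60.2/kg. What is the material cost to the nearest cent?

$8.48

Interior volume = 233 − 54.2 = 178.8 cm³.
Infill deposited = 0.40 × 178.8, so 71.52 cm³.
Total extruded: 54.2 + 71.52 → 125.72 cm³.
Mass = 125.72 × 1.12, so 140.8064 g.
Cost = 140.8064 g / 1000 × $60.2/kg = $8.48.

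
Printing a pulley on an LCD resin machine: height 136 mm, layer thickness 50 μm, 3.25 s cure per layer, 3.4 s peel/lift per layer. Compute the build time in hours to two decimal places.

Number of layers: 136 / 0.05 → 2720 (rounded up).
Each layer takes = 3.25 + 3.4 = 6.65 s.
Total = 2720 × 6.65 = 18088 s = 5.02 hours.

5.02 hours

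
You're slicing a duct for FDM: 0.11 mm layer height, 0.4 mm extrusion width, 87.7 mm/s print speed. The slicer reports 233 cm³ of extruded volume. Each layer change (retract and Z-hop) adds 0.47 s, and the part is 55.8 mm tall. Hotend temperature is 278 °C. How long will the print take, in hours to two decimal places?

16.84 hours

Line area = 0.11 × 0.4, so 0.044 mm².
Total extruded path = 233000/0.044 = 5295454.5 mm.
Print-move time = 5295454.5 / 87.7, so 60381.5 s.
Layers = ⌈55.8/0.11⌉ = 508.
Non-print overhead = 508 × 0.47 = 238.76 s.
Altogether 60381.5 + 238.76 = 60620.26 s, i.e. 16.84 hours.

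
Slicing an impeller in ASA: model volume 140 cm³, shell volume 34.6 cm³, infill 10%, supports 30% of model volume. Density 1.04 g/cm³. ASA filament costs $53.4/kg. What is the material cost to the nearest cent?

$4.84

Interior volume = 140 − 34.6 = 105.4 cm³.
Deposited infill: 0.10 × 105.4 → 10.54 cm³.
Support = 0.30 × 140 = 42 cm³.
Total printed volume = 34.6 + 10.54 + 42, so 87.14 cm³.
Mass = 87.14 × 1.04 = 90.6256 g.
At $53.4/kg: 90.6256/1000 × 53.4 = $4.84.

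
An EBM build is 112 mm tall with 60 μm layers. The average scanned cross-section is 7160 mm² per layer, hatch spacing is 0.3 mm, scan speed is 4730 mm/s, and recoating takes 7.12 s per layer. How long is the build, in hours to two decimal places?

6.31 hours

Layers = ⌈112/0.06⌉ = 1867.
Per-layer scan distance = 7160 / 0.3, so 23866.7 mm.
Beam time per layer = 23866.7 / 4730, so 5.0458 s.
Time per layer = 5.0458 + 7.12 = 12.1658 s.
1867 layers × 12.1658 s/layer = 22713.5486 s, i.e. 6.31 hours.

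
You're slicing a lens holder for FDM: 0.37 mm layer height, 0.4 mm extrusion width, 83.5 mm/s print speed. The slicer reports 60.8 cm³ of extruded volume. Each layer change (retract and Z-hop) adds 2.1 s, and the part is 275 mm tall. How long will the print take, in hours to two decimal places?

Line area = 0.37 × 0.4, so 0.148 mm².
Total extruded path = 60800/0.148 = 410810.8 mm.
Print-move time = 410810.8 / 83.5 = 4919.9 s.
Number of layers: 275 / 0.37 → 744 (rounded up).
Non-print overhead: 744 × 2.1 → 1562.4 s.
Total = 4919.9 + 1562.4 = 6482.3 s = 1.80 hours.

1.80 hours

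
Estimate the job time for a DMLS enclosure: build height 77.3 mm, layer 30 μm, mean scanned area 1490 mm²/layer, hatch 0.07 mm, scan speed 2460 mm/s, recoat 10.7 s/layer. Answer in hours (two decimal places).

Layers = ⌈77.3/0.03⌉ = 2577.
Per-layer scan distance = 1490 / 0.07 = 21285.7 mm.
Per-layer scan time = 21285.7 / 2460, so 8.6527 s.
Per-layer time = 8.6527 + 10.7, so 19.3527 s.
Total: 2577 × 19.3527 s = 49871.9079 s → 13.85 hours.

13.85 hours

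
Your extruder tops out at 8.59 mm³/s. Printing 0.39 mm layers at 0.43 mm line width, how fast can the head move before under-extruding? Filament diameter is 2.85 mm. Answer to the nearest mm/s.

A = 0.39 × 0.43 = 0.1677 mm².
Max speed = 8.59 / 0.1677 = 51.22 ≈ 51 mm/s.

51 mm/s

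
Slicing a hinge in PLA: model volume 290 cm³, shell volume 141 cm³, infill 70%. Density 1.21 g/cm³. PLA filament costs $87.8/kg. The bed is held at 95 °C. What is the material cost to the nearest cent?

$26.06

Interior volume: 290 − 141 → 149 cm³.
Infill volume: 0.70 × 149 → 104.3 cm³.
Deposited volume = 141 + 104.3 = 245.3 cm³.
Mass: 245.3 × 1.21 → 296.813 g.
At $87.8/kg: 296.813/1000 × 87.8 = $26.06.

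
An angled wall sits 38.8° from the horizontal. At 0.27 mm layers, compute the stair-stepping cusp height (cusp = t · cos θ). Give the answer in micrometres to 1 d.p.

cos(38.8°) = 0.7793, so cusp = 0.27 × 0.7793 = 0.210411 mm → 210.4 μm.

210.4 μm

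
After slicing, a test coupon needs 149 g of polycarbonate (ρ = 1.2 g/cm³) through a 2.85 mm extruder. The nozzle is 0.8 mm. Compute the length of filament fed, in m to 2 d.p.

19.46 m

Volume = 149 g / 1.2 g·cm⁻³ = 124.1667 cm³ = 124166.7 mm³.
Filament cross-section = π × (2.85/2)² = 6.3794 mm².
Length = 124166.7 / 6.3794 = 19463.7 mm = 19.46 m.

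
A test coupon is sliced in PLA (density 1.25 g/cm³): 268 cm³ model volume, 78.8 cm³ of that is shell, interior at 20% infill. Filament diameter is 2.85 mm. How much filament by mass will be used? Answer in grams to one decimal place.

Infill region: 268 − 78.8 → 189.2 cm³.
Deposited infill: 0.20 × 189.2 → 37.84 cm³.
Deposited volume: 78.8 + 37.84 → 116.64 cm³.
Mass = 116.64 × 1.25 = 145.8 g.

145.8 g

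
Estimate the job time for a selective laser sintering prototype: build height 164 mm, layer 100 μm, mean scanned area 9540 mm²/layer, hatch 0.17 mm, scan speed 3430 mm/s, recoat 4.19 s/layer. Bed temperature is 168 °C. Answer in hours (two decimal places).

9.36 hours

Layer count = ceil(164 / 0.1) = 1640.
Scan path per layer = 9540 / 0.17 = 56117.6 mm.
Scan time per layer: 56117.6 / 3430 → 16.3608 s.
Layer cycle = 16.3608 + 4.19, so 20.5508 s.
Total: 1640 × 20.5508 s = 33703.312 s → 9.36 hours.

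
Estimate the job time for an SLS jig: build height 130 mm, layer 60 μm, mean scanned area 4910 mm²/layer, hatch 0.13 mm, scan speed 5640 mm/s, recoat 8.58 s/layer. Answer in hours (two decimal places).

9.20 hours

Layer count = ceil(130 / 0.06) = 2167.
Scan path per layer = 4910 / 0.13, so 37769.2 mm.
Laser time per layer = 37769.2 / 5640, so 6.6967 s.
Time per layer: 6.6967 + 8.58 → 15.2767 s.
2167 layers × 15.2767 s/layer = 33104.6089 s, i.e. 9.20 hours.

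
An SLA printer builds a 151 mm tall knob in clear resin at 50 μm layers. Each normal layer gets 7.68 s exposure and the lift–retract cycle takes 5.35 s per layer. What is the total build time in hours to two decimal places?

10.93 hours

Number of layers: 151 / 0.05 → 3020 (rounded up).
Each layer takes = 7.68 + 5.35 = 13.03 s.
Total = 3020 × 13.03 = 39350.6 s = 10.93 hours.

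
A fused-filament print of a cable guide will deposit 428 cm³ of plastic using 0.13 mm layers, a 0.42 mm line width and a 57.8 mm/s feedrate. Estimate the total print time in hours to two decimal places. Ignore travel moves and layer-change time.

37.67 hours

Line area = 0.13 × 0.42, so 0.0546 mm².
Total extruded path = 428000/0.0546 = 7838827.8 mm.
Extrusion time: 7838827.8 / 57.8 → 135619.9 s.
That's 135619.9 s → 37.67 hours.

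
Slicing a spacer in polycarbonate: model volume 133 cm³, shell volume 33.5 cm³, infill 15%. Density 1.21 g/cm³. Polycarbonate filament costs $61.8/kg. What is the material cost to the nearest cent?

Infill region = 133 − 33.5 = 99.5 cm³.
Infill deposited: 0.15 × 99.5 → 14.925 cm³.
Total printed volume: 33.5 + 14.925 → 48.425 cm³.
Mass = 48.425 × 1.21, so 58.59425 g.
Cost = 58.59425 g / 1000 × $61.8/kg = $3.62.

$3.62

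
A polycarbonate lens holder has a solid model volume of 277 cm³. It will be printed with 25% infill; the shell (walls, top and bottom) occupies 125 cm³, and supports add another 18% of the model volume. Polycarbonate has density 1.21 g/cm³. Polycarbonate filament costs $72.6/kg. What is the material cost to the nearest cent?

$18.70

Volume inside the shell = 277 − 125 = 152 cm³.
Infill volume = 0.25 × 152 = 38 cm³.
Support = 0.18 × 277, so 49.86 cm³.
Deposited volume = 125 + 38 + 49.86, so 212.86 cm³.
Mass: 212.86 × 1.21 → 257.5606 g.
Cost = 257.5606 g / 1000 × $72.6/kg = $18.70.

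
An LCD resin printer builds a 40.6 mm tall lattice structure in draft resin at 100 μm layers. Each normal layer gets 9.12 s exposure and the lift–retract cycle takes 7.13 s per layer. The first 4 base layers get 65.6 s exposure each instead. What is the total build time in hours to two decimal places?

Layer count = ceil(40.6 / 0.1) = 406.
Bottom layers = 4 × (65.6 + 7.13), so 290.92 s.
Regular layers: 402 × (9.12 + 7.13) → 6532.5 s.
Total = 290.92 + 6532.5 = 6823.42 s = 1.90 hours.

1.90 hours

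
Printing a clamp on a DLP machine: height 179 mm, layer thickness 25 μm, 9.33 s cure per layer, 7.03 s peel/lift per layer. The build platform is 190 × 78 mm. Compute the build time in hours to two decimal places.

Layers = ⌈179/0.025⌉ = 7160.
Per-layer time = 9.33 + 7.03 = 16.36 s.
Build time: 7160 × 16.36 s = 117137.6 s, i.e. 32.54 hours.

32.54 hours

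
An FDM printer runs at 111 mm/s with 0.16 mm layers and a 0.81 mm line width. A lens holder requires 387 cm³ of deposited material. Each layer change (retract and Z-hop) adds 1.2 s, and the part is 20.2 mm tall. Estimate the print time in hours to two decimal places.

Bead cross-section = 0.16 × 0.81 = 0.1296 mm².
Toolpath length = 387 cm³ / 0.1296 mm² = 387000 / 0.1296 = 2986111.1 mm.
Extrusion time: 2986111.1 / 111 → 26901.9 s.
Number of layers: 20.2 / 0.16 → 127 (rounded up).
Z-hop total: 127 × 1.2 → 152.4 s.
Altogether 26901.9 + 152.4 = 27054.3 s, i.e. 7.52 hours.

7.52 hours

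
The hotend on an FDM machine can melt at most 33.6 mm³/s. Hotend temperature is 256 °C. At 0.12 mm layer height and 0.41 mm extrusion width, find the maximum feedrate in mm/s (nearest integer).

A = 0.12 × 0.41, so 0.0492 mm².
v_max = Q/A = 33.6/0.0492 = 682.93 mm/s → 683 mm/s.

683 mm/s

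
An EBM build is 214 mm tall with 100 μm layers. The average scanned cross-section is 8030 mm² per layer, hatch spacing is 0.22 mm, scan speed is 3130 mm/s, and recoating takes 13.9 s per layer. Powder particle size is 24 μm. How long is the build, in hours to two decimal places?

Layer count = ceil(214 / 0.1) = 2140.
Per-layer scan distance = 8030 / 0.22 = 36500 mm.
Beam time per layer = 36500 / 3130, so 11.6613 s.
Layer cycle = 11.6613 + 13.9 = 25.5613 s.
2140 layers × 25.5613 s/layer = 54701.182 s, i.e. 15.19 hours.

15.19 hours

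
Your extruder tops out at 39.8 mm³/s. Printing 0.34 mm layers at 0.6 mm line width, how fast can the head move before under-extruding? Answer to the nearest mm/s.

195 mm/s

Bead cross-section: 0.34 × 0.6 → 0.204 mm².
Max speed = 39.8 / 0.204 = 195.10 ≈ 195 mm/s.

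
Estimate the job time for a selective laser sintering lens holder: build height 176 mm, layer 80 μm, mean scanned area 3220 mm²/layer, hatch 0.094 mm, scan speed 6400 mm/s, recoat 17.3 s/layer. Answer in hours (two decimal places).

Number of layers: 176 / 0.08 → 2200 (rounded up).
Per-layer scan distance = 3220 / 0.094 = 34255.3 mm.
Laser time per layer = 34255.3 / 6400 = 5.3524 s.
Time per layer = 5.3524 + 17.3 = 22.6524 s.
2200 layers × 22.6524 s/layer = 49835.28 s, i.e. 13.84 hours.

13.84 hours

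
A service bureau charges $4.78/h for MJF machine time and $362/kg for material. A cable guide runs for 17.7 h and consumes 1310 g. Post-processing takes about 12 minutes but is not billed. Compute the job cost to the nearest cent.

$558.83

Time charge = 4.78 × 17.7 = $84.606.
Material charge: 362 × 1310/1000 → $474.22.
Total = 84.606 + 474.22 = 558.826 ≈ $558.83.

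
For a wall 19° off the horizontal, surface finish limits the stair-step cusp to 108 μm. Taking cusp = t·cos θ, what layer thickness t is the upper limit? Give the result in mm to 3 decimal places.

Layer height = cusp / cos(19°) = 0.108 / 0.9455 = 0.114 mm.

0.114 mm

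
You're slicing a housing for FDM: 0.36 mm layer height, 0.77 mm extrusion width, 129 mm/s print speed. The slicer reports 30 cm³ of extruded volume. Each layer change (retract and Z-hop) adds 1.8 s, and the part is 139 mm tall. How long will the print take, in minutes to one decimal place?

Bead cross-section = 0.36 × 0.77, so 0.2772 mm².
Total extruded path = 30000/0.2772 = 108225.1 mm.
Extrusion time = 108225.1 / 129 = 839 s.
Layers = ⌈139/0.36⌉ = 387.
Z-hop total = 387 × 1.8 = 696.6 s.
Altogether 839 + 696.6 = 1535.6 s, i.e. 25.6 minutes.

25.6 minutes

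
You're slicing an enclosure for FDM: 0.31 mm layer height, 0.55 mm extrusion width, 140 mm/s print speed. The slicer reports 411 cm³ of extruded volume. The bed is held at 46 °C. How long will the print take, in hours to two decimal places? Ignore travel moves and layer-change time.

4.78 hours

Extrusion cross-section = 0.31 × 0.55 = 0.1705 mm².
Path length: 411000 mm³ / 0.1705 mm² → 2410557.2 mm.
Time extruding = 2410557.2 / 140 = 17218.3 s.
17218.3 s = 4.78 hours.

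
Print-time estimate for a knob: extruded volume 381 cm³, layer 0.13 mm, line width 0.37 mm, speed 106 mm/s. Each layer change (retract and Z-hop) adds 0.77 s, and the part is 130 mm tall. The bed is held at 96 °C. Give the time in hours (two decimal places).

Bead cross-section: 0.13 × 0.37 → 0.0481 mm².
Path length: 381000 mm³ / 0.0481 mm² → 7920997.9 mm.
Extrusion time = 7920997.9 / 106 = 74726.4 s.
Layer count = ceil(130 / 0.13) = 1000.
Z-hop total = 1000 × 0.77, so 770 s.
Altogether 74726.4 + 770 = 75496.4 s, i.e. 20.97 hours.

20.97 hours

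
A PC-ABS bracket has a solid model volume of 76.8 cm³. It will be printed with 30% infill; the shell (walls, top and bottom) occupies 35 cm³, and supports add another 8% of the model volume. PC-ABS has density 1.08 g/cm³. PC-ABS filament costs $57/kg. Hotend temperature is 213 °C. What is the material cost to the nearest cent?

$3.30

Interior volume: 76.8 − 35 → 41.8 cm³.
Infill deposited = 0.30 × 41.8, so 12.54 cm³.
Support = 0.08 × 76.8, so 6.144 cm³.
Total printed volume: 35 + 12.54 + 6.144 → 53.684 cm³.
Mass = 53.684 × 1.08, so 57.97872 g.
Cost = 57.97872 g / 1000 × $57/kg = $3.30.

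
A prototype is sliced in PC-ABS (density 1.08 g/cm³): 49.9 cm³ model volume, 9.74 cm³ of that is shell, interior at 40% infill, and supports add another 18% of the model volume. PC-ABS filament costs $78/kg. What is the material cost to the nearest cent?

$2.93

Volume inside the shell = 49.9 − 9.74, so 40.16 cm³.
Deposited infill: 0.40 × 40.16 → 16.064 cm³.
Support: 0.18 × 49.9 → 8.982 cm³.
Deposited volume = 9.74 + 16.064 + 8.982 = 34.786 cm³.
Mass: 34.786 × 1.08 → 37.56888 g.
Cost = 37.56888 g / 1000 × $78/kg = $2.93.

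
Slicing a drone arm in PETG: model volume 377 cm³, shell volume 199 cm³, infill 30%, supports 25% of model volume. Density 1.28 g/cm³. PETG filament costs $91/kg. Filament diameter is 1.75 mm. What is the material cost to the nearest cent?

$40.38

Volume inside the shell = 377 − 199, so 178 cm³.
Infill deposited = 0.30 × 178 = 53.4 cm³.
Support: 0.25 × 377 → 94.25 cm³.
Total extruded = 199 + 53.4 + 94.25 = 346.65 cm³.
Mass: 346.65 × 1.28 → 443.712 g.
At $91/kg: 443.712/1000 × 91 = $40.38.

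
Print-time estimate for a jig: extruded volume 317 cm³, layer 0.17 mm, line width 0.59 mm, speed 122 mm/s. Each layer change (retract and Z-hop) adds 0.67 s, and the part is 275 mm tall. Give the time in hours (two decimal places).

Bead cross-section = 0.17 × 0.59 = 0.1003 mm².
Total extruded path = 317000/0.1003 = 3160518.4 mm.
Print-move time = 3160518.4 / 122, so 25905.9 s.
Number of layers: 275 / 0.17 → 1618 (rounded up).
Non-print overhead: 1618 × 0.67 → 1084.06 s.
Altogether 25905.9 + 1084.06 = 26989.96 s, i.e. 7.50 hours.

7.50 hours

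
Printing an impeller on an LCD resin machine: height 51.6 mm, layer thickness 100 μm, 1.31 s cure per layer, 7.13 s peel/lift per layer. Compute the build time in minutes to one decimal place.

72.6 minutes

Layers = ⌈51.6/0.1⌉ = 516.
Each layer takes = 1.31 + 7.13, so 8.44 s.
Build time: 516 × 8.44 s = 4355.04 s, i.e. 72.6 minutes.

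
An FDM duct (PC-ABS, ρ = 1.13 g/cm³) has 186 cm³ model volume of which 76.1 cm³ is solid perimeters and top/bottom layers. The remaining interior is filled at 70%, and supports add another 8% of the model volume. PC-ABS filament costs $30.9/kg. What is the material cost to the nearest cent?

Volume inside the shell = 186 − 76.1 = 109.9 cm³.
Deposited infill = 0.70 × 109.9 = 76.93 cm³.
Support = 0.08 × 186 = 14.88 cm³.
Total extruded = 76.1 + 76.93 + 14.88 = 167.91 cm³.
Mass = 167.91 × 1.13 = 189.7383 g.
At $30.9/kg: 189.7383/1000 × 30.9 = $5.86.

$5.86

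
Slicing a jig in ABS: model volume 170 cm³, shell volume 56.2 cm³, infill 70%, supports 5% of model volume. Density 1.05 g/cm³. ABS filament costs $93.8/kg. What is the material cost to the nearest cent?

Interior volume: 170 − 56.2 → 113.8 cm³.
Deposited infill: 0.70 × 113.8 → 79.66 cm³.
Support = 0.05 × 170 = 8.5 cm³.
Deposited volume = 56.2 + 79.66 + 8.5, so 144.36 cm³.
Mass = 144.36 × 1.05 = 151.578 g.
At $93.8/kg: 151.578/1000 × 93.8 = $14.22.

$14.22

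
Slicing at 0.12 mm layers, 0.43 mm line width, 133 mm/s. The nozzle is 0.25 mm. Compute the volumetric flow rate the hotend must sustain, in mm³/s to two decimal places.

6.86

A = 0.12 × 0.43, so 0.0516 mm².
Volumetric flow = 133 × 0.0516 = 6.86 mm³/s.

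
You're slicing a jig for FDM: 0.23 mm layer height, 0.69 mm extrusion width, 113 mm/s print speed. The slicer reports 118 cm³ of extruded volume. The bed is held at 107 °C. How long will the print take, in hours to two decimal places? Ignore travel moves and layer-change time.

1.83 hours

Extrusion cross-section = 0.23 × 0.69 = 0.1587 mm².
Total extruded path = 118000/0.1587 = 743541.3 mm.
Extrusion time: 743541.3 / 113 → 6580 s.
That's 6580 s → 1.83 hours.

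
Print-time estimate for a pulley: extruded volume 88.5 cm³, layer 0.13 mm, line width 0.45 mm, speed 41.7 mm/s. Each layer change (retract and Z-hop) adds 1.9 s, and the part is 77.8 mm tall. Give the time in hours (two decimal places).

10.39 hours

Bead cross-section = 0.13 × 0.45 = 0.0585 mm².
Path length: 88500 mm³ / 0.0585 mm² → 1512820.5 mm.
Extrusion time: 1512820.5 / 41.7 → 36278.7 s.
Layer count = ceil(77.8 / 0.13) = 599.
Z-hop total: 599 × 1.9 → 1138.1 s.
Altogether 36278.7 + 1138.1 = 37416.8 s, i.e. 10.39 hours.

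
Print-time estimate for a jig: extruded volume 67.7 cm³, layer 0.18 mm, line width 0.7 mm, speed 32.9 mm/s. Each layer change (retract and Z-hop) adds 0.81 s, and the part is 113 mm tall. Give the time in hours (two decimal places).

4.68 hours

Line area: 0.18 × 0.7 → 0.126 mm².
Total extruded path = 67700/0.126 = 537301.6 mm.
Print-move time = 537301.6 / 32.9, so 16331.4 s.
Layers = ⌈113/0.18⌉ = 628.
Non-print overhead = 628 × 0.81, so 508.68 s.
Altogether 16331.4 + 508.68 = 16840.08 s, i.e. 4.68 hours.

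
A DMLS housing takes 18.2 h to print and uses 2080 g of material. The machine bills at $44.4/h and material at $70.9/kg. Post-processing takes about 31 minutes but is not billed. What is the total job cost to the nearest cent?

Machine cost: 44.4 × 18.2 → $808.08.
Feedstock cost: 70.9 × 2080/1000 → $147.472.
Total = 808.08 + 147.472 = 955.552 ≈ $955.55.

$955.55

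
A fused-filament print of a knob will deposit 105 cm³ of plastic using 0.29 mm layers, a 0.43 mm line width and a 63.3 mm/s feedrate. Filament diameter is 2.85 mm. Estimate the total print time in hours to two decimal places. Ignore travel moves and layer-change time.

3.70 hours

Line area: 0.29 × 0.43 → 0.1247 mm².
Total extruded path = 105000/0.1247 = 842020.9 mm.
Time extruding = 842020.9 / 63.3 = 13302.1 s.
That's 13302.1 s → 3.70 hours.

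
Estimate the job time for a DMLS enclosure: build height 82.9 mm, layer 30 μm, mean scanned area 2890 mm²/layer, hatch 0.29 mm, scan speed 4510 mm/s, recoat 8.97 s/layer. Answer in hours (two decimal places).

8.58 hours

Layer count = ceil(82.9 / 0.03) = 2764.
Scan path per layer = 2890 / 0.29, so 9965.5 mm.
Scan time per layer = 9965.5 / 4510 = 2.2096 s.
Layer cycle = 2.2096 + 8.97, so 11.1796 s.
Total: 2764 × 11.1796 s = 30900.4144 s → 8.58 hours.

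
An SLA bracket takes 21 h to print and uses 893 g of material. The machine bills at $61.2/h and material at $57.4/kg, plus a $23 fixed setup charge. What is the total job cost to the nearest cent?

$1359.46

Machine-time cost = 61.2 × 21 = $1285.20.
Material charge = 57.4 × 893/1000, so $51.2582.
Total = 1285.20 + 51.2582 + 23 = 1359.4582 ≈ $1359.46.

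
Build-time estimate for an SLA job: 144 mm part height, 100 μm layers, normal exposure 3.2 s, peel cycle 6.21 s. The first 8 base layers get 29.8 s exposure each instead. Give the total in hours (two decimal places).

Layers = ⌈144/0.1⌉ = 1440.
Base layers = 8 × (29.8 + 6.21) = 288.08 s.
Normal layers: 1432 × (3.2 + 6.21) → 13475.12 s.
Sum: 288.08 + 13475.12 = 13763.2 s → 3.82 hours.

3.82 hours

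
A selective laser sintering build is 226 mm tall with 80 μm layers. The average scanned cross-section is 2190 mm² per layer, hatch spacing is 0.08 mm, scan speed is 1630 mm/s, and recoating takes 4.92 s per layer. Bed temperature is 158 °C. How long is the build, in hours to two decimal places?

Layer count = ceil(226 / 0.08) = 2825.
Per-layer scan distance: 2190 / 0.08 → 27375 mm.
Laser time per layer = 27375 / 1630, so 16.7945 s.
Layer cycle = 16.7945 + 4.92 = 21.7145 s.
Build time = 2825 × 21.7145 = 61343.4625 s = 17.04 hours.

17.04 hours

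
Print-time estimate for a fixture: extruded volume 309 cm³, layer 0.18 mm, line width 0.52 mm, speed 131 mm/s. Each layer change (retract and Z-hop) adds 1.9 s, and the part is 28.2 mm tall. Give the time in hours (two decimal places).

Extrusion cross-section = 0.18 × 0.52 = 0.0936 mm².
Toolpath length = 309 cm³ / 0.0936 mm² = 309000 / 0.0936 = 3301282.1 mm.
Extrusion time: 3301282.1 / 131 → 25200.6 s.
Layer count = ceil(28.2 / 0.18) = 157.
Non-print overhead = 157 × 1.9 = 298.3 s.
Total = 25200.6 + 298.3 = 25498.9 s = 7.08 hours.

7.08 hours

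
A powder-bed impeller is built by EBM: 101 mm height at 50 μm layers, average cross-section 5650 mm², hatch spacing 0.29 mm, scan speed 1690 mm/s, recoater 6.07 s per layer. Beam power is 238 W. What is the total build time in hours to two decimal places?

Number of layers: 101 / 0.05 → 2020 (rounded up).
Scan path per layer = 5650 / 0.29, so 19482.8 mm.
Beam time per layer: 19482.8 / 1690 → 11.5283 s.
Per-layer time: 11.5283 + 6.07 → 17.5983 s.
2020 layers × 17.5983 s/layer = 35548.566 s, i.e. 9.87 hours.

9.87 hours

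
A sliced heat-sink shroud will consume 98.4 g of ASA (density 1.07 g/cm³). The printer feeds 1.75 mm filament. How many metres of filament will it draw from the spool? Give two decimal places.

38.23 m

Volume = 98.4 g / 1.07 g·cm⁻³ = 91.9626 cm³ = 91962.6 mm³.
Filament cross-section = π × (1.75/2)² = 2.4053 mm².
Length = 91962.6 / 2.4053 = 38233.32 mm = 38.23 m.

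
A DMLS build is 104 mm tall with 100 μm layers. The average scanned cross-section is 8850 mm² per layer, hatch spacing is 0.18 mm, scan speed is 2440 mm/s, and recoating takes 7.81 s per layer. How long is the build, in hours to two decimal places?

Layers = ⌈104/0.1⌉ = 1040.
Scan path per layer: 8850 / 0.18 → 49166.7 mm.
Scan time per layer = 49166.7 / 2440 = 20.1503 s.
Time per layer = 20.1503 + 7.81, so 27.9603 s.
Total: 1040 × 27.9603 s = 29078.712 s → 8.08 hours.

8.08 hours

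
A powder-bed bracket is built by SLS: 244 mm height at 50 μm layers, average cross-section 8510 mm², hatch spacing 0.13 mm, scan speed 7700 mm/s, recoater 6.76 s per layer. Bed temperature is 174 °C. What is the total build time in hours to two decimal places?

20.69 hours

Number of layers: 244 / 0.05 → 4880 (rounded up).
Per-layer scan distance: 8510 / 0.13 → 65461.5 mm.
Laser time per layer: 65461.5 / 7700 → 8.5015 s.
Per-layer time = 8.5015 + 6.76, so 15.2615 s.
4880 layers × 15.2615 s/layer = 74476.12 s, i.e. 20.69 hours.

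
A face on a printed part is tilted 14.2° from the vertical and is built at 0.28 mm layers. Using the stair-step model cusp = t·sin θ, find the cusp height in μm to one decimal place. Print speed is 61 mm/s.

68.7 μm

sin(14.2°) = 0.2453, so cusp = 0.28 × 0.2453 = 0.068684 mm → 68.7 μm.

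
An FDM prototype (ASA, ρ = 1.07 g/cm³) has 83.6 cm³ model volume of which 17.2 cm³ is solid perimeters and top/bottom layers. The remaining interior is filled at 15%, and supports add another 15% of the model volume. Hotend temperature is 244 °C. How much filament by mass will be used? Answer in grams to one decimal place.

42.5 g

Infill region = 83.6 − 17.2 = 66.4 cm³.
Deposited infill = 0.15 × 66.4, so 9.96 cm³.
Support: 0.15 × 83.6 → 12.54 cm³.
Total extruded: 17.2 + 9.96 + 12.54 → 39.7 cm³.
Mass = 39.7 × 1.07, so 42.479 g.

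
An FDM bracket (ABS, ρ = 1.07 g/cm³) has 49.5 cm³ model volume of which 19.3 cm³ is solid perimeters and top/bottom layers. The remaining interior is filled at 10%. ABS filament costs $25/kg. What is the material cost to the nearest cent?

Infill region: 49.5 − 19.3 → 30.2 cm³.
Infill deposited = 0.10 × 30.2, so 3.02 cm³.
Total printed volume: 19.3 + 3.02 → 22.32 cm³.
Mass: 22.32 × 1.07 → 23.8824 g.
Cost = 23.8824 g / 1000 × $25/kg = $0.60.

$0.60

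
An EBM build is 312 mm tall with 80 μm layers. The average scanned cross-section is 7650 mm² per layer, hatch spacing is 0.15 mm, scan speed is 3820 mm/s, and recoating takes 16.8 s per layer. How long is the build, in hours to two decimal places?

32.66 hours

Layers = ⌈312/0.08⌉ = 3900.
Scan path per layer = 7650 / 0.15, so 51000 mm.
Beam time per layer = 51000 / 3820 = 13.3508 s.
Time per layer: 13.3508 + 16.8 → 30.1508 s.
Total: 3900 × 30.1508 s = 117588.12 s → 32.66 hours.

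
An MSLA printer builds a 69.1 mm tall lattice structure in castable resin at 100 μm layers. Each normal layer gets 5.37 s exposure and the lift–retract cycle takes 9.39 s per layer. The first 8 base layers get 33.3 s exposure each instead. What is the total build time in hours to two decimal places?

Number of layers: 69.1 / 0.1 → 691 (rounded up).
Burn-in layers: 8 × (33.3 + 9.39) → 341.52 s.
Remaining layers = 683 × (5.37 + 9.39), so 10081.08 s.
Total = 341.52 + 10081.08 = 10422.6 s = 2.90 hours.

2.90 hours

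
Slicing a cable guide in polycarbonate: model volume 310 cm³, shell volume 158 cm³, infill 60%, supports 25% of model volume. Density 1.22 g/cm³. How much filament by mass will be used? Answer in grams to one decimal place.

Volume inside the shell = 310 − 158, so 152 cm³.
Infill volume = 0.60 × 152, so 91.2 cm³.
Support: 0.25 × 310 → 77.5 cm³.
Total extruded: 158 + 91.2 + 77.5 → 326.7 cm³.
Mass: 326.7 × 1.22 → 398.574 g.

398.6 g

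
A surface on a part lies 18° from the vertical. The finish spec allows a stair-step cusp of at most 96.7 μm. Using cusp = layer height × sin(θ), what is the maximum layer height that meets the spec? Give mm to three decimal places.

0.313 mm

Layer height = cusp / sin(18°) = 0.0967 / 0.3090 = 0.313 mm.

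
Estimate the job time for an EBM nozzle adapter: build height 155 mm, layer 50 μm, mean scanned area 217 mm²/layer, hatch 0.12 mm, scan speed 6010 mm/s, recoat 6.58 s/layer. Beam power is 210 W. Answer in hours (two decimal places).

Layer count = ceil(155 / 0.05) = 3100.
Per-layer scan distance = 217 / 0.12 = 1808.3 mm.
Beam time per layer: 1808.3 / 6010 → 0.3009 s.
Time per layer = 0.3009 + 6.58, so 6.8809 s.
Total: 3100 × 6.8809 s = 21330.79 s → 5.93 hours.

5.93 hours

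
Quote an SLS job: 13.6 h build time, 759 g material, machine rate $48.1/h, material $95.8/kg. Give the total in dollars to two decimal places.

$726.87

Machine cost = 48.1 × 13.6 = $654.16.
Material cost = 95.8 × 759/1000, so $72.7122.
Job cost: 654.16 + 72.7122 = 726.8722 ≈ $726.87.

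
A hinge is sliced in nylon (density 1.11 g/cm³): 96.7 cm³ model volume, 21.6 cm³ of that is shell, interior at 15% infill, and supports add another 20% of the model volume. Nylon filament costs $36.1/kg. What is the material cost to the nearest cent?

Interior volume: 96.7 − 21.6 → 75.1 cm³.
Infill deposited: 0.15 × 75.1 → 11.265 cm³.
Support: 0.20 × 96.7 → 19.34 cm³.
Total extruded: 21.6 + 11.265 + 19.34 → 52.205 cm³.
Mass = 52.205 × 1.11, so 57.94755 g.
Cost = 57.94755 g / 1000 × $36.1/kg = $2.09.

$2.09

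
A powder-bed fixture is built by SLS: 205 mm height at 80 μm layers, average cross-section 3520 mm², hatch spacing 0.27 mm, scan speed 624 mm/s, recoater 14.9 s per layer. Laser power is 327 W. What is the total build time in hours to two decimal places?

Layers = ⌈205/0.08⌉ = 2563.
Scan path per layer = 3520 / 0.27 = 13037 mm.
Laser time per layer = 13037 / 624 = 20.8926 s.
Time per layer = 20.8926 + 14.9 = 35.7926 s.
Total: 2563 × 35.7926 s = 91736.4338 s → 25.48 hours.

25.48 hours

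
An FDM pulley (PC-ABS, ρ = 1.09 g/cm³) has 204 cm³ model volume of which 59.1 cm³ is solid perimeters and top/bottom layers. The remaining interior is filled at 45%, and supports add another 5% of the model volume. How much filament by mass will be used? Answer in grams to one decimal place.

146.6 g

Volume inside the shell: 204 − 59.1 → 144.9 cm³.
Deposited infill = 0.45 × 144.9, so 65.205 cm³.
Support = 0.05 × 204, so 10.2 cm³.
Deposited volume = 59.1 + 65.205 + 10.2, so 134.505 cm³.
Mass = 134.505 × 1.09, so 146.61045 g.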